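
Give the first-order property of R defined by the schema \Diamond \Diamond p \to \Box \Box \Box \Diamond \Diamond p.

This is a Sahlqvist (Geach-type) schema ◇^2□^0p → □^3◇^2p.
First-order correspondent: \forall x \forall y \forall z ((x R^2 y \wedge x R^3 z) \to \exists w (y = w \wedge z R^2 w)).

\forall x \forall y \forall z ((x R^2 y \wedge x R^3 z) \to \exists w (y = w \wedge z R^2 w))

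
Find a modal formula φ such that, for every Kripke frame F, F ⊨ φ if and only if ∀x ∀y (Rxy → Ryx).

The condition is symmetry. The B schema r → □◇r defines it.
Suppose r→□◇r is valid. Take Rxy and set V(r)={x}. Then r at x, so □◇r at x, so ◇r at y, so some z with Ryz has r; z=x, i.e. Ryx.

r → □◇r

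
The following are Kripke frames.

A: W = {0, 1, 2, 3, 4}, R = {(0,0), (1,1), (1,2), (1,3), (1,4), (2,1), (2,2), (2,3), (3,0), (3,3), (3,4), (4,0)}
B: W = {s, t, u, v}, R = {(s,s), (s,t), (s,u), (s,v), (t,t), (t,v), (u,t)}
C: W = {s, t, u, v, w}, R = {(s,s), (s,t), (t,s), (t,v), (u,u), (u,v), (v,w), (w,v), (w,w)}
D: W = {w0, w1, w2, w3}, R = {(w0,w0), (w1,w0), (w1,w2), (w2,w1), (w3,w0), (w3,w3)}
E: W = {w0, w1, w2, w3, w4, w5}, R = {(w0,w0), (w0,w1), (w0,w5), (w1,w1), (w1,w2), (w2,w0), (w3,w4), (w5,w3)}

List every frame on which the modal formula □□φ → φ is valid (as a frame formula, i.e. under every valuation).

C, D

This is the axiom for a generalized confluence (Geach) condition; its first-order frame correspondent is ∀x ∃w (xR²w ∧ x = w).
A: fails — at 4 but no w with 4R²w and 4=w.
B: fails — at u but no w with uR²w and u=w.
C: condition met.
D: condition met.
E: fails — at w2 but no w with w2R²w and w2=w.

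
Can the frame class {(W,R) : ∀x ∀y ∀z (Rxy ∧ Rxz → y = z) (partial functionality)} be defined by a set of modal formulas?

Definable; ◇r → □r defines it

This is a Sahlqvist condition; the CD axiom ◇r → □r defines it.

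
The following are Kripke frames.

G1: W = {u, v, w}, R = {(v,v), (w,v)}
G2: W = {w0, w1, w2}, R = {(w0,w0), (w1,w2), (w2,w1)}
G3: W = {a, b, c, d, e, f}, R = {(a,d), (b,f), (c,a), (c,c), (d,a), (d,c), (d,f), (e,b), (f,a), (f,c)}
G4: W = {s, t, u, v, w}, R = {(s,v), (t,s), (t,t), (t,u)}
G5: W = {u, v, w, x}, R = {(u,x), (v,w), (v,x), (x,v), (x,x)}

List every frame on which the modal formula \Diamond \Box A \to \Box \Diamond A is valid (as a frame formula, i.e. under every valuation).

G1, G2

The schema corresponds to convergence: \forall x \forall y \forall z (Rxy \wedge Rxz \to \exists w (Ryw \wedge Rzw)).
G1: condition met.
G2: condition met.
G3: fails — Rcc and Rca but c and a have no common successor.
G4: fails — Rsv and Rsv but v and v have no common successor.
G5: fails — Rvw and Rvw but w and w have no common successor.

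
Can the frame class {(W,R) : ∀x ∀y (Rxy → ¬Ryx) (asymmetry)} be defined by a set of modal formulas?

Modal frame validity is preserved under surjective bounded morphisms.
The 3-cycle (worlds w0,w1,w2 with w0→w1→w2→w0) is asymmetric. Mapping every world to a single reflexive point • is a surjective bounded morphism, and the reflexive point is not asymmetric (R•• but asymmetry requires ¬R••).
So the class is not modally definable.

Not definable by any modal formula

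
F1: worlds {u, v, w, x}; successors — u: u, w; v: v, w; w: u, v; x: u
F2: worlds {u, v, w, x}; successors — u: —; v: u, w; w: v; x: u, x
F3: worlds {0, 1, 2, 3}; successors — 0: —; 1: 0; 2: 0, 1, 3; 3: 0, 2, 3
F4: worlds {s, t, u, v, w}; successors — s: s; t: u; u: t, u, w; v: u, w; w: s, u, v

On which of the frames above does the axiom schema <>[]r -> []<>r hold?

This is the axiom for convergence; its first-order frame correspondent is forall x forall y forall z (Rxy & Rxz -> exists w (Ryw & Rzw)).
F1: satisfies the condition.
F2: fails — Rvw and Rvu but w and u have no common successor.
F3: fails — R10 and R10 but 0 and 0 have no common successor.
F4: fails — Rwu and Rws but u and s have no common successor.
Valid on: F1.

F1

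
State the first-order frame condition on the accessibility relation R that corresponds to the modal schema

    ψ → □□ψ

This is a Sahlqvist (Geach-type) schema ◇^0□^0ψ → □^2◇^0ψ.
Minimal-valuation argument: fix x; take any y with xR^0y and any z with xR^2z. Set V(ψ) to the set of worlds R-reachable from y in exactly 0 steps. Then □^0ψ holds at y, so the antecedent holds at x; validity forces ◇^0ψ at z, giving a w with zR^0w and yR^0w.
First-order correspondent: ∀x ∀z (xR²z → ∃w (x = w ∧ z = w)).

∀x ∀z (xR²z → ∃w (x = w ∧ z = w))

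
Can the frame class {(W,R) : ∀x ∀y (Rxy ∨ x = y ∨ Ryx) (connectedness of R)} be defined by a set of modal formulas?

No — not modally definable

If a class were modally definable it would be closed under disjoint unions (Goldblatt–Thomason).
Take 3 disjoint single-world reflexive frames: each is trivially connected, but their disjoint union has 3 worlds with no edge between distinct components, so it is not connected.
Hence connectedness of R is not modally definable.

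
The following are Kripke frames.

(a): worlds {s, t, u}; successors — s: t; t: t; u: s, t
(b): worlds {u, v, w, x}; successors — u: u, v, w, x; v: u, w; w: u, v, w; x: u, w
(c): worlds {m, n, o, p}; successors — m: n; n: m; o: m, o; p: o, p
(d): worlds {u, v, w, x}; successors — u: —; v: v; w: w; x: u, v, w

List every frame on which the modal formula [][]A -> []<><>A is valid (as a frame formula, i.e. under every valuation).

This is the axiom for a generalized confluence (Geach) condition; its first-order frame correspondent is forall x forall z (xRz -> exists w (x R^2 w & z R^2 w)).
(a): ✓.
(b): ✓.
(c): fails — mRn but no w with mR²w and nR²w.
(d): fails — xRu but no t with xR²t and uR²t.
Valid on: (a), (b).

(a), (b)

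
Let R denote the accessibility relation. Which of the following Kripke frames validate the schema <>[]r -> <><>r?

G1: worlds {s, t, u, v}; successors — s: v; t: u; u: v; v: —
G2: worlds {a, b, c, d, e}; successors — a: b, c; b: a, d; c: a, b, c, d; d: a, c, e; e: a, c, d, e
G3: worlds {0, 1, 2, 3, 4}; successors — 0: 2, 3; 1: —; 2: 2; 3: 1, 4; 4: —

G2

Frame correspondent (Sahlqvist): forall x forall y (xRy -> exists w (yRw & x R^2 w)) — i.e. a generalized confluence (Geach) condition.
G1: fails — sRv but no w with vRw and sR²w.
G2: condition met.
G3: fails — 3R1 but no w with 1Rw and 3R²w.
Valid on: G2.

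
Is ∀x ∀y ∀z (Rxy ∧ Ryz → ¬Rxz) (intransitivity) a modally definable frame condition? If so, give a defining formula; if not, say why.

Modal frame validity is preserved under surjective bounded morphisms.
The 7-cycle (worlds a,b,c,d,e,f,g with a→b→c→d→e→f→g→a) is intransitive. Mapping every world to a single reflexive point • is a surjective bounded morphism; the reflexive point is not intransitive (R••∧R•• but R••).
Hence intransitivity is not modally definable.

Not modally definable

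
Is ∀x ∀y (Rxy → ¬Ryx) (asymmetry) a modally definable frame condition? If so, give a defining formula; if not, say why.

If a class were modally definable it would be closed under surjective bounded morphisms (Goldblatt–Thomason).
The 5-cycle (worlds s,t,u,v,w with s→t→u→v→w→s) is asymmetric. Mapping every world to a single reflexive point • is a surjective bounded morphism, and the reflexive point is not asymmetric (R•• but asymmetry requires ¬R••).
So the class is not modally definable.

No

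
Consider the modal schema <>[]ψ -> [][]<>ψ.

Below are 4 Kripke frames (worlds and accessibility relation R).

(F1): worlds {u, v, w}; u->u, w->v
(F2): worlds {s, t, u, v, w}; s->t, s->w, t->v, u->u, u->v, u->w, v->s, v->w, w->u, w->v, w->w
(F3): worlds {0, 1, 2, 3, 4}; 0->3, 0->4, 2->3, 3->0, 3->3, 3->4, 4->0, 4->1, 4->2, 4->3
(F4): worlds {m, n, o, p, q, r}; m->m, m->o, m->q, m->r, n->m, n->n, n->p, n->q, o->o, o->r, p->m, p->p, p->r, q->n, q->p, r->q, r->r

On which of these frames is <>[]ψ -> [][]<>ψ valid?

Frame correspondent (Sahlqvist): forall x forall y forall z ((xRy & x R^2 z) -> exists w (yRw & zRw)) — i.e. a generalized confluence (Geach) condition.
(F1): holds.
(F2): fails — sRt, sR²v but no w* with tRw* and vRw*.
(F3): fails — 0R3, 0R²1 but no w with 3Rw and 1Rw.
(F4): fails — mRm, mR²q but no w with mRw and qRw.

(F1)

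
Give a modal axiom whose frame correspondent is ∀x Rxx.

This is reflexivity; the standard corresponding axiom is T: □q → q.
Suppose □q→q is valid. At any x set V(q)={w : Rxw}. Then □q holds at x, so q holds at x, i.e. Rxx.

□q → q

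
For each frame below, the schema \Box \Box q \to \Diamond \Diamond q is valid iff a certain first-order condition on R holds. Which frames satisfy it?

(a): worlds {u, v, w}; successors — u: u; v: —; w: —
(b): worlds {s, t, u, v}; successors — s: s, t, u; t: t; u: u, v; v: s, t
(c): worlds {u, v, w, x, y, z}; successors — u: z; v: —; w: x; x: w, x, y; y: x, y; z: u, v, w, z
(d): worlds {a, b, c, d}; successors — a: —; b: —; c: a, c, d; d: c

(b)

This is the axiom for a generalized confluence (Geach) condition; its first-order frame correspondent is \forall x \exists w (x R^2 w \wedge x R^2 w).
(a): fails — at v but no t with vR²t and vR²t.
(b): condition met.
(c): fails — at v but no t with vR²t and vR²t.
(d): fails — at a but no w with aR²w and aR²w.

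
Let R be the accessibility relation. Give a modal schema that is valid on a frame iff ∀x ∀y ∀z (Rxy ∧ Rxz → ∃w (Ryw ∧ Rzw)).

◇□ψ → □◇ψ

The condition is convergence. The .2 schema ◇□ψ → □◇ψ defines it.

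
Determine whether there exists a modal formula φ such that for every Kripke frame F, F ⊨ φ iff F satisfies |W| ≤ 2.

Any modally definable frame class is closed under disjoint unions.
Any modal formula valid on each of 3 disjoint one-world frames is valid on their disjoint union (validity is preserved under disjoint unions). Each one-world frame has |W|=1≤2, but the union has |W|=3.
So the class is not modally definable.

Not definable by any modal formula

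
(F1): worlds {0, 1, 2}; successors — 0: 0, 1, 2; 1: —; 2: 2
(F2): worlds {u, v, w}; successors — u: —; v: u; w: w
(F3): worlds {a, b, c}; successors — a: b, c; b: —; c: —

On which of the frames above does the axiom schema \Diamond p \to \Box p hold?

The schema corresponds to partial functionality: \forall x \forall y \forall z (Rxy \wedge Rxz \to y = z).
(F1): fails — 0 sees both 0 and 1.
(F2): holds.
(F3): fails — a sees both b and c.
Valid on: (F2).

(F2)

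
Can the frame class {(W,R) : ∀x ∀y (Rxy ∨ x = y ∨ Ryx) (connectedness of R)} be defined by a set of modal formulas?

No — not modally definable

Modal frame validity is preserved under disjoint unions.
Take 4 disjoint single-world reflexive frames: each is trivially connected, but their disjoint union has 4 worlds with no edge between distinct components, so it is not connected.
So the class is not modally definable.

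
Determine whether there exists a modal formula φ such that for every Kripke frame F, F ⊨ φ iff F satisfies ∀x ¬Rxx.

Modal frame validity is preserved under surjective bounded morphisms.
The 2-cycle (worlds s,t with s→t→s) is irreflexive, and the map sending every world to a single reflexive point • is a surjective bounded morphism (forth: every edge maps to (•,•); back: every world has a successor). So any modal formula valid on the 2-cycle is also valid on the reflexive point, which is not irreflexive.
So the class is not modally definable.

No — not modally definable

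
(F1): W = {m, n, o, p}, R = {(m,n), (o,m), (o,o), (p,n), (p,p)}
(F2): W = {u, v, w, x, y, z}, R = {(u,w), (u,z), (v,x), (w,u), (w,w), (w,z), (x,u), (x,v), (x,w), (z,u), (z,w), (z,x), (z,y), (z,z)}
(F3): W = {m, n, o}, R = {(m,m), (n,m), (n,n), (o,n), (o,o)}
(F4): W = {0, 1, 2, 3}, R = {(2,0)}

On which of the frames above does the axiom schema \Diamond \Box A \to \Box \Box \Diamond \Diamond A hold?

(F4)

The schema corresponds to a generalized confluence (Geach) condition: \forall x \forall y \forall z ((xRy \wedge x R^2 z) \to \exists w (yRw \wedge z R^2 w)).
(F1): fails — oRm, oR²m but no w with mRw and mR²w.
(F2): fails — uRw, uR²y but no t with wRt and yR²t.
(F3): fails — oRo, oR²m but no w with oRw and mR²w.
(F4): satisfies the condition.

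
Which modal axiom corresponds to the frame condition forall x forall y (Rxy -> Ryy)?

A defining formula is □(□p → p) (the T□ axiom).
Suppose □(□p→p) is valid. Take Rxy and set V(p)={w : Ryw}. Then at y, □p holds; since □(□p→p) at x, □p→p at y, so p at y, i.e. Ryy.

□(□p → p)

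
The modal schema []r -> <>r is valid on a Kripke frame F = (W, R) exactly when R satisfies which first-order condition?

seriality: forall x exists y Rxy

Suppose □r→◇r is valid. At any x set V(r)=W. Then □r at x, so ◇r at x, so x has a successor.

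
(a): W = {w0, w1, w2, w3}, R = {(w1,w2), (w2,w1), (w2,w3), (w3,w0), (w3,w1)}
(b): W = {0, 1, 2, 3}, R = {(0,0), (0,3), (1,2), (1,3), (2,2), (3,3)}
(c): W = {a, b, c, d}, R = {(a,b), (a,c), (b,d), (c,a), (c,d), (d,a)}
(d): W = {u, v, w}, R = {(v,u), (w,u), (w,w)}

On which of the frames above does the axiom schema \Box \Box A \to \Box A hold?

(b)

This is the axiom for density; its first-order frame correspondent is \forall x \forall y (Rxy \to \exists z (Rxz \wedge Rzy)).
(a): fails — Rw1w2 but no z with Rw1z and Rzw2.
(b): condition met.
(c): fails — Rcd but no z with Rcz and Rzd.
(d): fails — Rvu but no z with Rvz and Rzu.
Valid on: (b).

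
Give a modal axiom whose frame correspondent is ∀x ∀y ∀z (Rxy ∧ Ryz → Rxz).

□ψ → □□ψ

This is transitivity; the standard corresponding axiom is 4: □ψ → □□ψ.
Suppose □ψ→□□ψ is valid. Take Rxy, Ryz and set V(ψ)={w : Rxw}. Then □ψ at x, so □□ψ at x, so □ψ at y, so ψ at z, i.e. Rxz.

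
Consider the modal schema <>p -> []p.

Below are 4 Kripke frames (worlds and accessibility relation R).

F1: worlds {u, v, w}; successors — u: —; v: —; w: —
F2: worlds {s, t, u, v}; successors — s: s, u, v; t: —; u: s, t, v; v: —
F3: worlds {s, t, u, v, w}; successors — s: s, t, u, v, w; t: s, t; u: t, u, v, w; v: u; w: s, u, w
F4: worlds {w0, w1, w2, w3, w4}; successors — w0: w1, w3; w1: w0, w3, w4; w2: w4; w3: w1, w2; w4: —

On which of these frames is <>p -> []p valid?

This is the axiom for partial functionality; its first-order frame correspondent is forall x forall y forall z (Rxy & Rxz -> y = z).
F1: condition met.
F2: fails — s sees both s and u.
F3: fails — s sees both s and t.
F4: fails — w0 sees both w1 and w3.

F1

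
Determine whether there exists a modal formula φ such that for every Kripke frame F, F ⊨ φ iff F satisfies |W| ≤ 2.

Modal frame validity is preserved under disjoint unions.
Any modal formula valid on each of 3 disjoint one-world frames is valid on their disjoint union (validity is preserved under disjoint unions). Each one-world frame has |W|=1≤2, but the union has |W|=3.
So no modal formula (or set of formulas) defines exactly the |W|≤2 frames.

No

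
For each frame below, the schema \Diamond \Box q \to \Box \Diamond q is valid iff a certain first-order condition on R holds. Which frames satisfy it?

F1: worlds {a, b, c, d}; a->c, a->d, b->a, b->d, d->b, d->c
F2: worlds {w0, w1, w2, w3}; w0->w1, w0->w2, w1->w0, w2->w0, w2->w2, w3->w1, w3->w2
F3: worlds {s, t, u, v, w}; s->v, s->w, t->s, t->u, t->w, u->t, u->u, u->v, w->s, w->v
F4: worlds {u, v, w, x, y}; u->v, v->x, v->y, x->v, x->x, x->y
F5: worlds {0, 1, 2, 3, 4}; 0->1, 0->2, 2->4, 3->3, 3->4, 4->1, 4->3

F2

The schema corresponds to convergence: \forall x \forall y \forall z (Rxy \wedge Rxz \to \exists w (Ryw \wedge Rzw)).
F1: fails — Rac and Rac but c and c have no common successor.
F2: satisfies the condition.
F3: fails — Rsv and Rsv but v and v have no common successor.
F4: fails — Rvx and Rvy but x and y have no common successor.
F5: fails — R02 and R01 but 2 and 1 have no common successor.
Valid on: F2.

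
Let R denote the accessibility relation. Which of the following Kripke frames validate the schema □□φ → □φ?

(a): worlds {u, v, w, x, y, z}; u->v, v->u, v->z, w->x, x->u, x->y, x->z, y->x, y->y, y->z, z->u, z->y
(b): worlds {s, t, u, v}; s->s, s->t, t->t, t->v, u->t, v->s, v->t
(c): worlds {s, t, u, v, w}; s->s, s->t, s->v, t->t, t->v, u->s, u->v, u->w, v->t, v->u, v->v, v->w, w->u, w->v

(b), (c)

The schema corresponds to density: ∀x ∀y (Rxy → ∃z (Rxz ∧ Rzy)).
(a): fails — Ruv but no t with Rut and Rtv.
(b): satisfies the condition.
(c): satisfies the condition.
Valid on: (b), (c).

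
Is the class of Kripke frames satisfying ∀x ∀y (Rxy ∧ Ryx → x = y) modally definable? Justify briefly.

If a class were modally definable it would be closed under surjective bounded morphisms (Goldblatt–Thomason).
The 6-cycle (worlds 0,1,2,3,4,5 with 0→1→2→3→4→5→0) is antisymmetric. Sending even-indexed worlds to • and odd-indexed worlds to ∘ is a surjective bounded morphism onto the two-world frame with •↔∘, which is not antisymmetric.
So no modal formula (or set of formulas) defines exactly the antisymmetric frames.

No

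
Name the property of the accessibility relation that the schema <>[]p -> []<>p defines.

Suppose ◇□p→□◇p is valid. Take Rxy, Rxz and set V(p)={w : Ryw}. Then □p at y so ◇□p at x, so □◇p at x, so ◇p at z, giving w with Rzw and Ryw.

convergence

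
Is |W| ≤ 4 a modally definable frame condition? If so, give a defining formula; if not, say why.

Not modally definable

If a class were modally definable it would be closed under disjoint unions (Goldblatt–Thomason).
Any modal formula valid on each of 5 disjoint one-world frames is valid on their disjoint union (validity is preserved under disjoint unions). Each one-world frame has |W|=1≤4, but the union has |W|=5.
So the class is not modally definable.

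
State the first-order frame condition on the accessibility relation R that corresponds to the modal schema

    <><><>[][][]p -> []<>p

forall x forall y forall z ((x R^3 y & xRz) -> exists w (y R^3 w & zRw))

This is a Sahlqvist (Geach-type) schema ◇^3□^3p → □^1◇^1p.
First-order correspondent: forall x forall y forall z ((x R^3 y & xRz) -> exists w (y R^3 w & zRw)).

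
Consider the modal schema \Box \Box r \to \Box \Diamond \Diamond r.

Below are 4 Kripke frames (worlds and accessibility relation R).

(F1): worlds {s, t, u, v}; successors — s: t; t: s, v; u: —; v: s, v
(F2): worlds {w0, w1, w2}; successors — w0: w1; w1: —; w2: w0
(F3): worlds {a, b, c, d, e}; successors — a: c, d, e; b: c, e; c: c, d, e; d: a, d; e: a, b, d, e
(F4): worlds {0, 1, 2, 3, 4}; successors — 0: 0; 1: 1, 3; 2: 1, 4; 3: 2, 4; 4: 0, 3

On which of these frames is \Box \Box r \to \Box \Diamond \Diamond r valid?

Frame correspondent (Sahlqvist): \forall x \forall z (xRz \to \exists w (x R^2 w \wedge z R^2 w)) — i.e. a generalized confluence (Geach) condition.
(F1): condition met.
(F2): fails — w0Rw1 but no w with w0R²w and w1R²w.
(F3): condition met.
(F4): condition met.

(F1), (F3), (F4)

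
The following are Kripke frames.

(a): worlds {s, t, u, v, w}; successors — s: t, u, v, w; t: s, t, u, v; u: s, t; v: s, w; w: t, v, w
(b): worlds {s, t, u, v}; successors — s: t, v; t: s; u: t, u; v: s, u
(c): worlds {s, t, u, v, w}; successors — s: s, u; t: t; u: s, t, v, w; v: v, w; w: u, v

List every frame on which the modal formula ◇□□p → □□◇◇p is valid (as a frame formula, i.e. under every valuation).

The schema corresponds to a generalized confluence (Geach) condition: ∀x ∀y ∀z ((xRy ∧ xR²z) → ∃w (yR²w ∧ zR²w)).
(a): satisfies the condition.
(b): fails — sRt, sR²s but no w with tR²w and sR²w.
(c): fails — uRt, uR²v but no w* with tR²w* and vR²w*.
Valid on: (a).

(a)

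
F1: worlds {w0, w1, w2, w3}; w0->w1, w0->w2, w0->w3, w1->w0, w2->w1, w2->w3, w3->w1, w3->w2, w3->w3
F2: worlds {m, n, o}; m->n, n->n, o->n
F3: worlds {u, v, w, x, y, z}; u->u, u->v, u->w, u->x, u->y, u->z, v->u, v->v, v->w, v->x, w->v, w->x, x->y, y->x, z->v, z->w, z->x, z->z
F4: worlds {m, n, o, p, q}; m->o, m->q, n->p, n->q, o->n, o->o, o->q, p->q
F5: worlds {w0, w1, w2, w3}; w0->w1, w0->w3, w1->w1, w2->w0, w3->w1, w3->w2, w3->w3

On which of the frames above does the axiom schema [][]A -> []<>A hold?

Frame correspondent (Sahlqvist): forall x forall z (xRz -> exists w (x R^2 w & zRw)) — i.e. a generalized confluence (Geach) condition.
F1: condition met.
F2: condition met.
F3: condition met.
F4: fails — mRq but no w with mR²w and qRw.
F5: condition met.

F1, F2, F3, F5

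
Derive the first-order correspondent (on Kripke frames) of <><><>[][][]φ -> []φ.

This is a Sahlqvist (Geach-type) schema ◇^3□^3φ → □^1◇^0φ.
First-order correspondent: forall x forall y forall z ((x R^3 y & xRz) -> exists w (y R^3 w & z = w)).

forall x forall y forall z ((x R^3 y & xRz) -> exists w (y R^3 w & z = w))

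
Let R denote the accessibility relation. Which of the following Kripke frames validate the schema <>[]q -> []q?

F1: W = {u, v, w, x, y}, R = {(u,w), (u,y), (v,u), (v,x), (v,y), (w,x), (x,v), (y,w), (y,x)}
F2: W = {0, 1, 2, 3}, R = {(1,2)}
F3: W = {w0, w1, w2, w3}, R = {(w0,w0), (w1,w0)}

F3

The schema corresponds to the Euclidean property: forall x forall y forall z (Rxy & Rxz -> Ryz).
F1: fails — Ruw and Ruw but not Rww.
F2: fails — R12 and R12 but not R22.
F3: ✓.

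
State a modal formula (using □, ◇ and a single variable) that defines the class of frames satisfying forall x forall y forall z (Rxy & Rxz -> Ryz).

◇q → □◇q

This is the Euclidean property; the standard corresponding axiom is 5: ◇q → □◇q.
Suppose ◇q→□◇q is valid. Take Rxy, Rxz and set V(q)={y}. Then ◇q at x, so □◇q at x, so ◇q at z, so some w with Rzw has q; w=y, i.e. Rzy. By symmetry of the argument, Ryz.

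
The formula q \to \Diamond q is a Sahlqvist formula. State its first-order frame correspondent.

This is a form of the T axiom.
It corresponds to reflexivity: \forall x Rxx.

reflexivity: \forall x Rxx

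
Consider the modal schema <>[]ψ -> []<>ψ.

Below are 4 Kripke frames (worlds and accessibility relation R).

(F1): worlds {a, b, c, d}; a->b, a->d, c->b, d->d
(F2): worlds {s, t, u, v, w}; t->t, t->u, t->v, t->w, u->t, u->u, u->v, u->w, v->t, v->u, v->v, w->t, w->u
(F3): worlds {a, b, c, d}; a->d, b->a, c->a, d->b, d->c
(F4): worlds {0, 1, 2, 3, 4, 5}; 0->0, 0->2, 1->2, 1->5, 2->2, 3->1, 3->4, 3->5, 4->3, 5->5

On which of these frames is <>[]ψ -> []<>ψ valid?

(F2), (F3)

The schema corresponds to convergence: forall x forall y forall z (Rxy & Rxz -> exists w (Ryw & Rzw)).
(F1): fails — Rad and Rab but d and b have no common successor.
(F2): ✓.
(F3): ✓.
(F4): fails — R12 and R15 but 2 and 5 have no common successor.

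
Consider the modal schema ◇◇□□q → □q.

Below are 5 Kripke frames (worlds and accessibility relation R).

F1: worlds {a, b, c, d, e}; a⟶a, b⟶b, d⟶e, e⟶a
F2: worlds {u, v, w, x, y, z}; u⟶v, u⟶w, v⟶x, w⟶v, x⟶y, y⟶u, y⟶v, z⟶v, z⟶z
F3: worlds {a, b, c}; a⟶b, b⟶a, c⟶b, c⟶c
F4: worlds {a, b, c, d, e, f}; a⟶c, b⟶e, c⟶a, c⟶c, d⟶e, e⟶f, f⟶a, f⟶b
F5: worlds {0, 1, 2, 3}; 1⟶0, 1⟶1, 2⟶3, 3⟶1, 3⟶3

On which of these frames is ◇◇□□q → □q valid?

The schema corresponds to a generalized confluence (Geach) condition: ∀x ∀y ∀z ((xR²y ∧ xRz) → ∃w (yR²w ∧ z = w)).
F1: fails — dR²a, dRe but no w with aR²w and e=w.
F2: fails — uR²v, uRv but no t with vR²t and v=t.
F3: fails — aR²a, aRb but no w with aR²w and b=w.
F4: fails — eR²a, eRf but no w with aR²w and f=w.
F5: fails — 1R²0, 1R0 but no w with 0R²w and 0=w.

none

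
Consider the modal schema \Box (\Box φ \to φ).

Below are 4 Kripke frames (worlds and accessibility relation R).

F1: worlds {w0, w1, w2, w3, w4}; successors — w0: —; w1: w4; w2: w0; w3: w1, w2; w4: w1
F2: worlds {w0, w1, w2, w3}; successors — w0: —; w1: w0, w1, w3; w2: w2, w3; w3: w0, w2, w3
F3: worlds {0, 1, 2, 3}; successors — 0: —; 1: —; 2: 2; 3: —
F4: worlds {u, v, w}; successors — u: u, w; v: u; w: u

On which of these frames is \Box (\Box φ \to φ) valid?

This is the axiom for shift-reflexivity; its first-order frame correspondent is \forall x \forall y (Rxy \to Ryy).
F1: fails — Rw3w2 but not Rw2w2.
F2: fails — Rw1w0 but not Rw0w0.
F3: holds.
F4: fails — Ruw but not Rww.

F3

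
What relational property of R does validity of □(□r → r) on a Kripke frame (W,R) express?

shift-reflexivity

Suppose □(□r→r) is valid. Take Rxy and set V(r)={w : Ryw}. Then at y, □r holds; since □(□r→r) at x, □r→r at y, so r at y, i.e. Ryy.
Conversely, on a frame with shift-reflexivity the schema holds at every world under every valuation.
Frame condition: ∀x ∀y (Rxy → Ryy).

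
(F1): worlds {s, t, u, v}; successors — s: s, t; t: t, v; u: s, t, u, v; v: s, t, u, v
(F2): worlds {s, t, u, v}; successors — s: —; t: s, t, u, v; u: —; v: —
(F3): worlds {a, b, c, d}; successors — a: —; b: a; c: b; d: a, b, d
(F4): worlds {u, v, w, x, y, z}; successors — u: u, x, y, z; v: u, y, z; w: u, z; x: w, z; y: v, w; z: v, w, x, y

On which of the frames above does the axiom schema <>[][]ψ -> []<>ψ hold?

This is the axiom for a generalized confluence (Geach) condition; its first-order frame correspondent is forall x forall y forall z ((xRy & xRz) -> exists w (y R^2 w & zRw)).
(F1): holds.
(F2): fails — tRs, tRs but no w with sR²w and sRw.
(F3): fails — bRa, bRa but no w with aR²w and aRw.
(F4): fails — uRy, uRy but no t with yR²t and yRt.

(F1)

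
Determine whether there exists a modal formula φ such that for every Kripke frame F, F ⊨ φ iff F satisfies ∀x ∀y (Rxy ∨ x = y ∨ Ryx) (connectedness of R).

Modal frame validity is preserved under disjoint unions.
Take 3 disjoint single-world reflexive frames: each is trivially connected, but their disjoint union has 3 worlds with no edge between distinct components, so it is not connected.
Hence connectedness of R is not modally definable.

Not definable by any modal formula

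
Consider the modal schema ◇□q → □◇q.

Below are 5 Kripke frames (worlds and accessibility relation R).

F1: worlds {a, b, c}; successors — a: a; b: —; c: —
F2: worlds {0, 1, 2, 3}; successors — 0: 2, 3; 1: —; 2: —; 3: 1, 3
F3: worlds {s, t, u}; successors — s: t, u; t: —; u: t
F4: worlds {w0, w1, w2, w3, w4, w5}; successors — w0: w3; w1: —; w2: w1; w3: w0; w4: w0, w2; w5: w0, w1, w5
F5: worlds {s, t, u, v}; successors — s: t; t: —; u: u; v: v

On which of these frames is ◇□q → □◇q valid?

F1

This is the axiom for convergence; its first-order frame correspondent is ∀x ∀y ∀z (Rxy ∧ Rxz → ∃w (Ryw ∧ Rzw)).
F1: condition met.
F2: fails — R03 and R02 but 3 and 2 have no common successor.
F3: fails — Rsu and Rst but u and t have no common successor.
F4: fails — Rw2w1 and Rw2w1 but w1 and w1 have no common successor.
F5: fails — Rst and Rst but t and t have no common successor.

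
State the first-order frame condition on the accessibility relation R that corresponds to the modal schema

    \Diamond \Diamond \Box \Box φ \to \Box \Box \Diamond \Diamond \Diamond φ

This is a Sahlqvist (Geach-type) schema ◇^2□^2φ → □^2◇^3φ.
Minimal-valuation argument: fix x; take any y with xR^2y and any z with xR^2z. Set V(φ) to the set of worlds R-reachable from y in exactly 2 steps. Then □^2φ holds at y, so the antecedent holds at x; validity forces ◇^3φ at z, giving a w with zR^3w and yR^2w.
First-order correspondent: \forall x \forall y \forall z ((x R^2 y \wedge x R^2 z) \to \exists w (y R^2 w \wedge z R^3 w)).

\forall x \forall y \forall z ((x R^2 y \wedge x R^2 z) \to \exists w (y R^2 w \wedge z R^3 w))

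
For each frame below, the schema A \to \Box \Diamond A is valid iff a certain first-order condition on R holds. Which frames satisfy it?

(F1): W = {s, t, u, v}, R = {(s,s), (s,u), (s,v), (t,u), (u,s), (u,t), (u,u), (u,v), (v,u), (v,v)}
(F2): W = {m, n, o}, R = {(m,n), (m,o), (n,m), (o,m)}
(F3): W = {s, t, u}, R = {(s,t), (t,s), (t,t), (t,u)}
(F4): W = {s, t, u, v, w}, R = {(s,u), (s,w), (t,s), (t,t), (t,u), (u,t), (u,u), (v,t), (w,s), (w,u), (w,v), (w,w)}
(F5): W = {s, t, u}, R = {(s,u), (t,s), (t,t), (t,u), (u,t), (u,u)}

The schema corresponds to symmetry: \forall x \forall y (Rxy \to Ryx).
(F1): fails — Rsv but not Rvs.
(F2): ✓.
(F3): fails — Rtu but not Rut.
(F4): fails — Rwu but not Ruw.
(F5): fails — Rts but not Rst.

(F2)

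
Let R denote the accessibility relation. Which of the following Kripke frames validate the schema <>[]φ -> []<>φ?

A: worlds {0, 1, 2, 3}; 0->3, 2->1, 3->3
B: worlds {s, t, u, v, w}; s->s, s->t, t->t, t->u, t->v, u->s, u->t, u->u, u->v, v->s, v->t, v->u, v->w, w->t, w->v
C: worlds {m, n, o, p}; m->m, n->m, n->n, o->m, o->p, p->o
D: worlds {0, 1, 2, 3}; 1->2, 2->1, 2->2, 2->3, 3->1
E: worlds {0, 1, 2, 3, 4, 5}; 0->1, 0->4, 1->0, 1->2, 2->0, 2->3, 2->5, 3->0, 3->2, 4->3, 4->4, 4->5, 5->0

B

This is the axiom for convergence; its first-order frame correspondent is forall x forall y forall z (Rxy & Rxz -> exists w (Ryw & Rzw)).
A: fails — R21 and R21 but 1 and 1 have no common successor.
B: condition met.
C: fails — Rom and Rop but m and p have no common successor.
D: fails — R23 and R21 but 3 and 1 have no common successor.
E: fails — R01 and R04 but 1 and 4 have no common successor.
Valid on: B.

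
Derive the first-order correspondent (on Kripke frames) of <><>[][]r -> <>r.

This is a Sahlqvist (Geach-type) schema ◇^2□^2r → □^0◇^1r.
Minimal-valuation argument: fix x; take any y with xR^2y and any z with xR^0z. Set V(r) to the set of worlds R-reachable from y in exactly 2 steps. Then □^2r holds at y, so the antecedent holds at x; validity forces ◇^1r at z, giving a w with zR^1w and yR^2w.
First-order correspondent: forall x forall y (x R^2 y -> exists w (y R^2 w & xRw)).

forall x forall y (x R^2 y -> exists w (y R^2 w & xRw))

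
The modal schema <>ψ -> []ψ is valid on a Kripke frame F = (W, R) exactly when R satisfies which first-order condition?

partial functionality: forall x forall y forall z (Rxy & Rxz -> y = z)

This schema is the CD axiom.
It corresponds to partial functionality: forall x forall y forall z (Rxy & Rxz -> y = z).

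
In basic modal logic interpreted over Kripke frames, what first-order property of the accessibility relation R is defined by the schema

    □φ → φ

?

reflexivity: ∀x Rxx

Suppose □φ→φ is valid. At any x set V(φ)={w : Rxw}. Then □φ holds at x, so φ holds at x, i.e. Rxx.
Conversely, any frame satisfying ∀x Rxx validates the schema.
So the correspondent is reflexivity.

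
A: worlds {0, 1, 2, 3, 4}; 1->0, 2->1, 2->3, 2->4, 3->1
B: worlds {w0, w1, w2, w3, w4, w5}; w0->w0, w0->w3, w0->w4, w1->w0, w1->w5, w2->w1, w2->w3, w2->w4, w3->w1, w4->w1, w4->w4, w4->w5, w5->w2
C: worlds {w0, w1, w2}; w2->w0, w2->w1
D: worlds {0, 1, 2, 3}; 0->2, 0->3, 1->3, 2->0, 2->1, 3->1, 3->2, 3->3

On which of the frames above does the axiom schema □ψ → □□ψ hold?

C

Frame correspondent (Sahlqvist): ∀x ∀y ∀z (Rxy ∧ Ryz → Rxz) — i.e. transitivity.
A: fails — R31 and R10 but not R30.
B: fails — Rw1w5 and Rw5w2 but not Rw1w2.
C: ✓.
D: fails — R32 and R20 but not R30.
Valid on: C.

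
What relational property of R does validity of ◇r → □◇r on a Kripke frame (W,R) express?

This is the 5 axiom.
Its frame correspondent is the Euclidean property — ∀x ∀y ∀z (Rxy ∧ Rxz → Ryz).

the Euclidean property: ∀x ∀y ∀z (Rxy ∧ Rxz → Ryz)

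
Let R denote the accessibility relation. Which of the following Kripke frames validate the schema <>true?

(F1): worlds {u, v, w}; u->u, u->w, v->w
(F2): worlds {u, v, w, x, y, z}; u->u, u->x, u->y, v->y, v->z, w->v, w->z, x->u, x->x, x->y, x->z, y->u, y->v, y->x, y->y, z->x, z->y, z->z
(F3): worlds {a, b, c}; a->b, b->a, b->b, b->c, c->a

This is the axiom for seriality; its first-order frame correspondent is forall x exists y Rxy.
(F1): fails — world w has no successor.
(F2): ✓.
(F3): ✓.

(F2), (F3)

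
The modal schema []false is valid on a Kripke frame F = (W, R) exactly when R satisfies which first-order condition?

This schema is the Ver axiom.
It corresponds to emptiness of R: forall x forall y ~Rxy.

Emptiness of R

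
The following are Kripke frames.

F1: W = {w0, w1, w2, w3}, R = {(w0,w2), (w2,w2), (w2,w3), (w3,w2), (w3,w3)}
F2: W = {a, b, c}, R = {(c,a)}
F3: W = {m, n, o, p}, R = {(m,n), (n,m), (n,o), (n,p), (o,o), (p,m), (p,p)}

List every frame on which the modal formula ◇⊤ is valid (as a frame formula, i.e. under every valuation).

Frame correspondent (Sahlqvist): ∀x ∃y Rxy — i.e. seriality.
F1: fails — world w1 has no successor.
F2: fails — world a has no successor.
F3: holds.
Valid on: F3.

F3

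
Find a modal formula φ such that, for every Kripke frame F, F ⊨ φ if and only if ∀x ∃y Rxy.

This is seriality; the standard corresponding axiom is D: □s → ◇s.
Suppose □s→◇s is valid. At any x set V(s)=W. Then □s at x, so ◇s at x, so x has a successor.

□s → ◇s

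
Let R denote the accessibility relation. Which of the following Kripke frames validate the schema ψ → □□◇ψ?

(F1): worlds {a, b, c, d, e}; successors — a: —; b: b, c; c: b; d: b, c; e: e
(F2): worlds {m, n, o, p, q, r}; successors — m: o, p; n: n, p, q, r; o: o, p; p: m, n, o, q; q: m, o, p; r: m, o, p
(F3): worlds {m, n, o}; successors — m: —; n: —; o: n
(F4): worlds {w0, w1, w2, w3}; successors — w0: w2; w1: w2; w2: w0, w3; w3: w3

(F3)

This is the axiom for a generalized confluence (Geach) condition; its first-order frame correspondent is ∀x ∀z (xR²z → ∃w (x = w ∧ zRw)).
(F1): fails — cR²c but no w with c=w and cRw.
(F2): fails — mR²m but no w with m=w and mRw.
(F3): holds.
(F4): fails — w0R²w0 but no w with w0=w and w0Rw.
Valid on: (F3).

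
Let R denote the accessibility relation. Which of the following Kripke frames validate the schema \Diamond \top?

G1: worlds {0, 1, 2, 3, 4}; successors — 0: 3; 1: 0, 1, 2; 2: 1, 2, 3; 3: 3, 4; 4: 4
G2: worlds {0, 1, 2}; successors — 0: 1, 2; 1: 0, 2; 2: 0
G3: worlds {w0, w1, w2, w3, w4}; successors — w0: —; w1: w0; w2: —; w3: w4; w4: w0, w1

The schema corresponds to seriality: \forall x \exists y Rxy.
G1: ✓.
G2: ✓.
G3: fails — world w0 has no successor.

G1, G2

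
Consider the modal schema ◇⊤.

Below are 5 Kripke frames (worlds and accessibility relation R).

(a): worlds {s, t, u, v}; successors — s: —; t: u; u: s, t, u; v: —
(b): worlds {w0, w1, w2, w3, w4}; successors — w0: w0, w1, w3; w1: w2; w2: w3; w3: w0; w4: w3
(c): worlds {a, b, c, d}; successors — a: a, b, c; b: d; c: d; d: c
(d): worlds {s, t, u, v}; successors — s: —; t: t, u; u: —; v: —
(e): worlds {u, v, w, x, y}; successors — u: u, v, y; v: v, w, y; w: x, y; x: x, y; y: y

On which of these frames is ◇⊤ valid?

(b), (c), (e)

This is the axiom for seriality; its first-order frame correspondent is ∀x ∃y Rxy.
(a): fails — world s has no successor.
(b): holds.
(c): holds.
(d): fails — world s has no successor.
(e): holds.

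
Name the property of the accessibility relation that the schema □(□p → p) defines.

Suppose □(□p→p) is valid. Take Rxy and set V(p)={w : Ryw}. Then at y, □p holds; since □(□p→p) at x, □p→p at y, so p at y, i.e. Ryy.
Conversely, on a frame with shift-reflexivity the schema holds at every world under every valuation.
So the correspondent is shift-reflexivity.

shift-reflexivity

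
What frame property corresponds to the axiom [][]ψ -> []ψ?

density: forall x forall y (Rxy -> exists z (Rxz & Rzy))

Suppose □□ψ→□ψ is valid. Take Rxy and set V(ψ)={w : xR²w}. Then □□ψ at x, so □ψ at x, so ψ at y, i.e. ∃z(Rxz∧Rzy).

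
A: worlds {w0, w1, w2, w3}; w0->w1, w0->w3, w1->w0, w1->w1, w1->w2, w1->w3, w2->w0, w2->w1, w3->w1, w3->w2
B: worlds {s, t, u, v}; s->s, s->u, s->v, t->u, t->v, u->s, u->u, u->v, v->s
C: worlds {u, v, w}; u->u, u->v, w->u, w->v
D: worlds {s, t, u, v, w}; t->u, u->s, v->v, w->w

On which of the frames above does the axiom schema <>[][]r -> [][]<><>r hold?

A, B

The schema corresponds to a generalized confluence (Geach) condition: forall x forall y forall z ((xRy & x R^2 z) -> exists w (y R^2 w & z R^2 w)).
A: satisfies the condition.
B: satisfies the condition.
C: fails — uRu, uR²v but no t with uR²t and vR²t.
D: fails — tRu, tR²s but no w* with uR²w* and sR²w*.
Valid on: A, B.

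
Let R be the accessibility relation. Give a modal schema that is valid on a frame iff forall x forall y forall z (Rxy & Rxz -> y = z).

A defining formula is ◇p → □p (the CD axiom).

◇p → □p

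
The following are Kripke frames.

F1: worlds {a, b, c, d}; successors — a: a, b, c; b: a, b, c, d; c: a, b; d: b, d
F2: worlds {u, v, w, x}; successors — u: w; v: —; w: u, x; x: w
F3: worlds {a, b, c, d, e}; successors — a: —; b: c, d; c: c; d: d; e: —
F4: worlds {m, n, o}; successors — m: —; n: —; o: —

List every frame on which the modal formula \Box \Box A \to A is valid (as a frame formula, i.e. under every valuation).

F1

This is the axiom for a generalized confluence (Geach) condition; its first-order frame correspondent is \forall x \exists w (x R^2 w \wedge x = w).
F1: holds.
F2: fails — at v but no t with vR²t and v=t.
F3: fails — at a but no w with aR²w and a=w.
F4: fails — at m but no w with mR²w and m=w.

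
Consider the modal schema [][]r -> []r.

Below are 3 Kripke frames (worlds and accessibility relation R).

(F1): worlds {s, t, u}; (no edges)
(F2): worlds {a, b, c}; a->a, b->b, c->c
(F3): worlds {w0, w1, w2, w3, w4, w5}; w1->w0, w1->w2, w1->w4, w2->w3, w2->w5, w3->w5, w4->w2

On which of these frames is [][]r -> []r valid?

(F1), (F2)

The schema corresponds to density: forall x forall y (Rxy -> exists z (Rxz & Rzy)).
(F1): ✓.
(F2): ✓.
(F3): fails — Rw1w0 but no z with Rw1z and Rzw0.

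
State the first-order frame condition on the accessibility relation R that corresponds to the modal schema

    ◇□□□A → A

∀x ∀y (xRy → ∃w (yR³w ∧ x = w))

This is a Sahlqvist (Geach-type) schema ◇^1□^3A → □^0◇^0A.
First-order correspondent: ∀x ∀y (xRy → ∃w (yR³w ∧ x = w)).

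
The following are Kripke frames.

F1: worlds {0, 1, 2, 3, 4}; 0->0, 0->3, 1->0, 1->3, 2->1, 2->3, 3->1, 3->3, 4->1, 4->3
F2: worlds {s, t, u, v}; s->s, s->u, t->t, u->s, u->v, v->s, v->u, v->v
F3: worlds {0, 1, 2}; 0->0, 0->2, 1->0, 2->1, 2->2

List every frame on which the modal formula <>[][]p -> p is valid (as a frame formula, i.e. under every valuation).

Frame correspondent (Sahlqvist): forall x forall y (xRy -> exists w (y R^2 w & x = w)) — i.e. a generalized confluence (Geach) condition.
F1: fails — 2R1 but no w with 1R²w and 2=w.
F2: condition met.
F3: condition met.

F2, F3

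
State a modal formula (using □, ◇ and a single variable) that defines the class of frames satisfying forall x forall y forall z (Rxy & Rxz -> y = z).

◇r → □r

A defining formula is ◇r → □r (the CD axiom).
Suppose ◇r→□r is valid. Take Rxy, Rxz and set V(r)={y}. Then ◇r at x, so □r at x, so r at z, i.e. z=y.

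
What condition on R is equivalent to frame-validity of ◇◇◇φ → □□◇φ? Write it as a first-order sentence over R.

∀x ∀y ∀z ((xR³y ∧ xR²z) → ∃w (y = w ∧ zRw))

This is a Sahlqvist (Geach-type) schema ◇^3□^0φ → □^2◇^1φ.
First-order correspondent: ∀x ∀y ∀z ((xR³y ∧ xR²z) → ∃w (y = w ∧ zRw)).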